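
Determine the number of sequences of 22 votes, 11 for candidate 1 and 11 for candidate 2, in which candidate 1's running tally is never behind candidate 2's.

Ballot sequences with n votes each where one side never trails are Dyck words, counted by C_n; here n = 11.
C_11 = C_10 · 2(2·10+1)/(10+2) = 16796 · 42/12 = 58786.

58786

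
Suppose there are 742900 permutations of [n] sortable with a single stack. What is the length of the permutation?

13

Stack-sortable permutations of [n] are counted by C_n; 742900 = C_13.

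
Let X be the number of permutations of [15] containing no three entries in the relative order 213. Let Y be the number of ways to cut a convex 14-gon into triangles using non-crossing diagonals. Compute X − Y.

9486833

For any fixed pattern of length 3, the pattern-avoiding permutations of [15] number C_15. So X = C_15 = 9694845.
A convex 14-gon is triangulated into 12 triangles, and the number of such triangulations is the Catalan number C_{14−2} = C_12. So Y = C_12 = 208012.
X − Y = 9694845 − 208012 = 9486833.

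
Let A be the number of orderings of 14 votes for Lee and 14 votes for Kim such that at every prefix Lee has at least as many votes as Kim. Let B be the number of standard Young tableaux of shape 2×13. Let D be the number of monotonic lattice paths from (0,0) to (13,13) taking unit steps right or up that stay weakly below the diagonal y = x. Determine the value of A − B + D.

2674440

Ballot sequences with n votes each where one side never trails are Dyck words, counted by C_n; here n = 14. So A = C_14 = 2674440.
Standard Young tableaux of shape 2×n are counted by C_n; here n = 13. So B = C_13 = 742900.
Monotone paths in an n×n grid that stay weakly below the diagonal are counted by C_n; here n = 13. So D = C_13 = 742900.
A − B + D = 2674440 − 742900 + 742900 = 2674440.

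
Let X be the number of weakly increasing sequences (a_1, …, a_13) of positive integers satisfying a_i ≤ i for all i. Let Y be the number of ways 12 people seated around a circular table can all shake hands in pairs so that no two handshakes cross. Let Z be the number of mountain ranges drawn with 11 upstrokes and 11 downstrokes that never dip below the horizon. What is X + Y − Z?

Such sub-staircase sequences of length n are counted by C_n; here n = 13. So X = C_13 = 742900.
With 12 = 2·6 people, non-crossing handshake pairings are non-crossing perfect matchings on a circle, counted by C_6. So Y = C_6 = 132.
Dyck paths of semilength n (length 2n) are counted by C_n; here n = 11. So Z = C_11 = 58786.
X + Y − Z = 742900 + 132 − 58786 = 684246.

684246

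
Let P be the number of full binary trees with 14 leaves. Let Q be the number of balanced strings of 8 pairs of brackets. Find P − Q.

741470

A full binary tree with L leaves has L−1 internal nodes and is counted by C_{L−1}; L = 14 gives C_13. So P = C_13 = 742900.
A balanced arrangement of 8 bracket pairs is a Dyck word of semilength 8, so the count is C_8. So Q = C_8 = 1430.
P − Q = 742900 − 1430 = 741470.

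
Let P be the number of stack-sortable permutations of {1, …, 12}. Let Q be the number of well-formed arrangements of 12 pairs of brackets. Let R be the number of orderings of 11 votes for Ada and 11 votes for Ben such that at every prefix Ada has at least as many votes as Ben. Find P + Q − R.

Stack-sortable permutations are exactly the 231-avoiding ones, counted by C_n; here n = 12. So P = C_12 = 208012.
Balanced strings of n pairs of brackets are counted by C_n; here n = 12. So Q = C_12 = 208012.
Reading a vote for the leader as '(' and for the other as ')' turns such a sequence into a balanced string of 11 pairs, so the count is C_11. So R = C_11 = 58786.
P + Q − R = 208012 + 208012 − 58786 = 357238.

357238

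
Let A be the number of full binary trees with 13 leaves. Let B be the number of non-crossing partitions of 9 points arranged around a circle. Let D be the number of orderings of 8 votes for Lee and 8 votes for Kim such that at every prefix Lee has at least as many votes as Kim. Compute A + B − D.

Full binary trees with 13 leaves have 13−1 = 12 internal nodes, so there are C_12 of them. So A = C_12 = 208012.
Non-crossing partitions of an n-element set are counted by C_n; here n = 9. So B = C_9 = 4862.
Ballot sequences with n votes each where one side never trails are Dyck words, counted by C_n; here n = 8. So D = C_8 = 1430.
A + B − D = 208012 + 4862 − 1430 = 211444.

211444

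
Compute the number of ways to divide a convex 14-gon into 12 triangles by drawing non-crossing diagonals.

The number of triangulations of a 14-gon is the Catalan number C_12 (index = sides − 2).
C_12 = C(24,12)/13 = 2704156/13 = 208012.

208012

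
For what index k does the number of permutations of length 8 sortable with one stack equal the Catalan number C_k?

8

Stack-sortable permutations are exactly the 231-avoiding ones, counted by C_n; here n = 8.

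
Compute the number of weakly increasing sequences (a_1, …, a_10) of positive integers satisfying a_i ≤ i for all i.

Weakly increasing sequences with a_i ≤ i biject with Dyck paths of semilength 10, so there are C_10.
C_10 = C_9 · 2(2·9+1)/(9+2) = 4862 · 38/11 = 16796.

16796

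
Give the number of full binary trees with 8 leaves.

Full binary trees with 8 leaves have 8−1 = 7 internal nodes, so there are C_7 of them.
C_7 = C(14,7)/8 = 3432/8 = 429.

429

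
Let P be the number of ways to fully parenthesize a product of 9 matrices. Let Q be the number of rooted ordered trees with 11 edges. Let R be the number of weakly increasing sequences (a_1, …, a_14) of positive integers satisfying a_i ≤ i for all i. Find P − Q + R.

Parenthesizations of m factors correspond to full binary trees with m leaves, counted by C_{m−1}; m = 9 gives C_8. So P = C_8 = 1430.
A rooted plane tree with 11 edges has 12 nodes, and the count is C_11. So Q = C_11 = 58786.
Such sub-staircase sequences of length n are counted by C_n; here n = 14. So R = C_14 = 2674440.
P − Q + R = 1430 − 58786 + 2674440 = 2617084.

2617084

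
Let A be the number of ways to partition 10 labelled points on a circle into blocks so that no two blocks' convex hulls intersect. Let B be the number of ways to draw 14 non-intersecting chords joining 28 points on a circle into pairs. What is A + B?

2691236

The non-crossing partitions of [10] form a lattice of size C_10. So A = C_10 = 16796.
Non-crossing perfect matchings of 2n points on a circle are counted by C_n; with 28 points, n = 14. So B = C_14 = 2674440.
A + B = 16796 + 2674440 = 2691236.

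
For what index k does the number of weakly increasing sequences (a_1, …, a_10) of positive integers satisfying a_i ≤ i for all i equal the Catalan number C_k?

10

Weakly increasing sequences with a_i ≤ i biject with Dyck paths of semilength 10, so there are C_10.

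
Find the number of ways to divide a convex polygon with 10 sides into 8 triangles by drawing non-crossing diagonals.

1430

Triangulations of a convex m-gon are counted by C_{m−2}; with m = 10 this is C_8.
C_8 = 1430.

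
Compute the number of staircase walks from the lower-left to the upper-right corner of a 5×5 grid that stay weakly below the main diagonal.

42

Sub-diagonal monotone paths from (0,0) to (5,5) biject with Dyck paths of semilength 5, giving C_5.
C_5 = C(10,5)/6 = 252/6 = 42.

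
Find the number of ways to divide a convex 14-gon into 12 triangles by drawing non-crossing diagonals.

208012

A convex 14-gon is triangulated into 12 triangles, and the number of such triangulations is the Catalan number C_{14−2} = C_12.
C_12 = 208012.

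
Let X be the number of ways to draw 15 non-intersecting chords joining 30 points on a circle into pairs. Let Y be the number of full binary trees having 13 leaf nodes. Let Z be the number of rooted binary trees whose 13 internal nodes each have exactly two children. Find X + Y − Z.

Non-crossing perfect matchings of 2n points on a circle are counted by C_n; with 30 points, n = 15. So X = C_15 = 9694845.
A full binary tree with L leaves has L−1 internal nodes and is counted by C_{L−1}; L = 13 gives C_12. So Y = C_12 = 208012.
The number of full binary trees on 13 internal nodes is the Catalan number C_13. So Z = C_13 = 742900.
X + Y − Z = 9694845 + 208012 − 742900 = 9159957.

9159957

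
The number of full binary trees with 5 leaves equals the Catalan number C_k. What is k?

Full binary trees with 5 leaves have 5−1 = 4 internal nodes, so there are C_4 of them.

4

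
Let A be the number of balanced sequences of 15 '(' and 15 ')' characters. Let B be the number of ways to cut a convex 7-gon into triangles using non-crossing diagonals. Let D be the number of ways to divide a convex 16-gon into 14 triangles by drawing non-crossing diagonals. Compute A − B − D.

With 15 pairs the number of balanced bracket strings is the Catalan number C_15. So A = C_15 = 9694845.
The number of triangulations of a 7-gon is the Catalan number C_5 (index = sides − 2). So B = C_5 = 42.
A convex 16-gon is triangulated into 14 triangles, and the number of such triangulations is the Catalan number C_{16−2} = C_14. So D = C_14 = 2674440.
A − B − D = 9694845 − 42 − 2674440 = 7020363.

7020363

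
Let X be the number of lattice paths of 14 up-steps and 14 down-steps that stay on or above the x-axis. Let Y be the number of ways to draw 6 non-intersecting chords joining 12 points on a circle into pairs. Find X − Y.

A Dyck path with 14 up-steps and 14 down-steps has semilength 14, so there are C_14 of them. So X = C_14 = 2674440.
Pairing 12 circle points by 6 non-crossing chords gives C_6 matchings. So Y = C_6 = 132.
X − Y = 2674440 − 132 = 2674308.

2674308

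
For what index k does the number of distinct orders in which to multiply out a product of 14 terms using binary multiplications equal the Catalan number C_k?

Parenthesizations of m factors correspond to full binary trees with m leaves, counted by C_{m−1}; m = 14 gives C_13.

13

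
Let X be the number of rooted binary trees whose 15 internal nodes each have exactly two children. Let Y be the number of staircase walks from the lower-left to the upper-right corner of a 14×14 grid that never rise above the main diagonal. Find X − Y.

Full binary trees with n internal nodes are counted by C_n; here n = 15. So X = C_15 = 9694845.
Monotone paths in an n×n grid that stay weakly below the diagonal are counted by C_n; here n = 14. So Y = C_14 = 2674440.
X − Y = 9694845 − 2674440 = 7020405.

7020405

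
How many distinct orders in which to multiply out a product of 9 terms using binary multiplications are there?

1430

Parenthesizations of m factors correspond to full binary trees with m leaves, counted by C_{m−1}; m = 9 gives C_8.
C_8 = C(16,8)/9 = 12870/9 = 1430.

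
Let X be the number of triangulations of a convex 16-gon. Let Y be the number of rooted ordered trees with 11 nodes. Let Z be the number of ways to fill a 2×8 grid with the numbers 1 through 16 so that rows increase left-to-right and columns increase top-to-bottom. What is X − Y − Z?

2656214

The number of triangulations of a 16-gon is the Catalan number C_14 (index = sides − 2). So X = C_14 = 2674440.
Rooted ordered (plane) trees on m nodes have m−1 edges and are counted by C_{m−1}; m = 11 gives C_10. So Y = C_10 = 16796.
Standard Young tableaux of shape 2×n are counted by C_n; here n = 8. So Z = C_8 = 1430.
X − Y − Z = 2674440 − 16796 − 1430 = 2656214.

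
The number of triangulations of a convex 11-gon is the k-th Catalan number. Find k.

A convex 11-gon is triangulated into 9 triangles, and the number of such triangulations is the Catalan number C_{11−2} = C_9.

9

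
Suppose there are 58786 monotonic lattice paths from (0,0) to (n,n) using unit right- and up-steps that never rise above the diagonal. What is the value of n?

11

Such diagonal-avoiding paths in an n×n grid are counted by C_n, and C_11 = 58786.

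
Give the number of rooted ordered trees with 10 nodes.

Rooted ordered (plane) trees on m nodes have m−1 edges and are counted by C_{m−1}; m = 10 gives C_9.
C_9 = C(18,9)/10 = 48620/10 = 4862.

4862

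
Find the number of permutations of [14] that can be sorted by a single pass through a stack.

By Knuth's characterisation, the stack-sortable permutations of length 14 are the 231-avoiders, numbering C_14.
C_14 = C(28,14)/15 = 40116600/15 = 2674440.

2674440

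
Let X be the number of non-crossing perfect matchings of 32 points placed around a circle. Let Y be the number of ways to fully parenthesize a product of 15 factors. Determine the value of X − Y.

Pairing 32 circle points by 16 non-crossing chords gives C_16 matchings. So X = C_16 = 35357670.
Bracketing 15 factors into binary products is counted by C_{15−1} = C_14. So Y = C_14 = 2674440.
X − Y = 35357670 − 2674440 = 32683230.

32683230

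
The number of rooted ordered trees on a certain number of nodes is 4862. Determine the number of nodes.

Rooted ordered trees on m nodes are counted by C_{m−1}, and C_9 = 4862.
So the index is 9, and the number of nodes is 9 + 1 = 10.

10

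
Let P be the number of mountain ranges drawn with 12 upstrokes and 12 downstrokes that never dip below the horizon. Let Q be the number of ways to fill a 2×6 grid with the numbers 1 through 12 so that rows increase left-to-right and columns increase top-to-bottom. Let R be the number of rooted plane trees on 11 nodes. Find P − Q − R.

A Dyck path with 12 up-steps and 12 down-steps has semilength 12, so there are C_12 of them. So P = C_12 = 208012.
Standard Young tableaux of shape 2×n are counted by C_n; here n = 6. So Q = C_6 = 132.
Rooted ordered (plane) trees on m nodes have m−1 edges and are counted by C_{m−1}; m = 11 gives C_10. So R = C_10 = 16796.
P − Q − R = 208012 − 132 − 16796 = 191084.

191084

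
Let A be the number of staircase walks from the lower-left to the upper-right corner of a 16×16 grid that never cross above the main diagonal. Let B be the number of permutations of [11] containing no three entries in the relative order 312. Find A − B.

Monotone paths in an n×n grid that stay weakly below the diagonal are counted by C_n; here n = 16. So A = C_16 = 35357670.
Permutations of [n] avoiding any single length-3 pattern are counted by C_n; here n = 11. So B = C_11 = 58786.
A − B = 35357670 − 58786 = 35298884.

35298884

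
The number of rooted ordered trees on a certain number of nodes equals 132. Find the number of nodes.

7

Rooted ordered trees on m nodes are counted by C_{m−1}; 132 = C_6.
So the index is 6, and the number of nodes is 6 + 1 = 7.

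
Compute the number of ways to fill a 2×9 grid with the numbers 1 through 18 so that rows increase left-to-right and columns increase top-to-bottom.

4862

Standard Young tableaux of shape 2×n are counted by C_n; here n = 9.
C_9 = C(18,9)/10 = 48620/10 = 4862.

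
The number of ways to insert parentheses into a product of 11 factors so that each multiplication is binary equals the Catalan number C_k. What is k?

10

Parenthesizations of m factors correspond to full binary trees with m leaves, counted by C_{m−1}; m = 11 gives C_10.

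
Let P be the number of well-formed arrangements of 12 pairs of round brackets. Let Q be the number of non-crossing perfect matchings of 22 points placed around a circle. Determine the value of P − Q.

149226

A balanced arrangement of 12 bracket pairs is a Dyck word of semilength 12, so the count is C_12. So P = C_12 = 208012.
Non-crossing perfect matchings of 2n points on a circle are counted by C_n; with 22 points, n = 11. So Q = C_11 = 58786.
P − Q = 208012 − 58786 = 149226.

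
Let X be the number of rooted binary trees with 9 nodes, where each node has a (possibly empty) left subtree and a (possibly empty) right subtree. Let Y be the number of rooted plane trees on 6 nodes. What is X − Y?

4820

Rooted binary trees with 9 nodes (each child slot possibly empty) number C_9. So X = C_9 = 4862.
A rooted plane tree on 6 nodes has 5 edges, and such trees are counted by C_5. So Y = C_5 = 42.
X − Y = 4862 − 42 = 4820.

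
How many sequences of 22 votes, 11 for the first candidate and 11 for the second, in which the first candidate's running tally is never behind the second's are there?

Ballot sequences with n votes each where one side never trails are Dyck words, counted by C_n; here n = 11.
C_11 = C(22,11)/12 = 705432/12 = 58786.

58786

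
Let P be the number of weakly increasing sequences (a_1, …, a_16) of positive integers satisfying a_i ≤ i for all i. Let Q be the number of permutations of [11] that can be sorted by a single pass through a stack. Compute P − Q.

35298884

Weakly increasing sequences with a_i ≤ i biject with Dyck paths of semilength 16, so there are C_16. So P = C_16 = 35357670.
By Knuth's characterisation, the stack-sortable permutations of length 11 are the 231-avoiders, numbering C_11. So Q = C_11 = 58786.
P − Q = 35357670 − 58786 = 35298884.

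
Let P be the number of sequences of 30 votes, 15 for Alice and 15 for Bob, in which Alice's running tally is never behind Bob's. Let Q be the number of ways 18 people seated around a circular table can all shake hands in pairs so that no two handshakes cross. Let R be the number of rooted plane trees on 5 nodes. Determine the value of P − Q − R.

9689969

Ballot sequences with n votes each where one side never trails are Dyck words, counted by C_n; here n = 15. So P = C_15 = 9694845.
Non-crossing handshake pairings of 2n people are counted by C_n; 18 people gives n = 9. So Q = C_9 = 4862.
A rooted plane tree on 5 nodes has 4 edges, and such trees are counted by C_4. So R = C_4 = 14.
P − Q − R = 9694845 − 4862 − 14 = 9689969.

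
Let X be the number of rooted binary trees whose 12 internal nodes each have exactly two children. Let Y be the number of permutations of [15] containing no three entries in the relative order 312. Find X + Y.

The number of full binary trees on 12 internal nodes is the Catalan number C_12. So X = C_12 = 208012.
Permutations of [n] avoiding any single length-3 pattern are counted by C_n; here n = 15. So Y = C_15 = 9694845.
X + Y = 208012 + 9694845 = 9902857.

9902857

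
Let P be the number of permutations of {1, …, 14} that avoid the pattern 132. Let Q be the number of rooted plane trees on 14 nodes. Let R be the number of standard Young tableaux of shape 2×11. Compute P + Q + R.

3476126

For any fixed pattern of length 3, the pattern-avoiding permutations of [14] number C_14. So P = C_14 = 2674440.
A rooted plane tree on 14 nodes has 13 edges, and such trees are counted by C_13. So Q = C_13 = 742900.
Standard Young tableaux of shape 2×n are counted by C_n; here n = 11. So R = C_11 = 58786.
P + Q + R = 2674440 + 742900 + 58786 = 3476126.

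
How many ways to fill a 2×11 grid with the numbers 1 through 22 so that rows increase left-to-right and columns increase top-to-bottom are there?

58786

By the hook-length formula (or a Dyck-path bijection), SYT of shape 2×11 number C_11.
C_11 = C(22,11)/12 = 705432/12 = 58786.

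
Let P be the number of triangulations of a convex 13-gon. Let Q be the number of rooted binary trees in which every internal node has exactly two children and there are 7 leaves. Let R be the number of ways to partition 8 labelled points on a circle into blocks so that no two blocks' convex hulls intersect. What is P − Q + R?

A convex 13-gon is triangulated into 11 triangles, and the number of such triangulations is the Catalan number C_{13−2} = C_11. So P = C_11 = 58786.
Full binary trees with 7 leaves have 7−1 = 6 internal nodes, so there are C_6 of them. So Q = C_6 = 132.
The non-crossing partitions of [8] form a lattice of size C_8. So R = C_8 = 1430.
P − Q + R = 58786 − 132 + 1430 = 60084.

60084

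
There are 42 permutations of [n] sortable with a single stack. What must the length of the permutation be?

5

Stack-sortable permutations of [n] are counted by C_n; 42 = C_5.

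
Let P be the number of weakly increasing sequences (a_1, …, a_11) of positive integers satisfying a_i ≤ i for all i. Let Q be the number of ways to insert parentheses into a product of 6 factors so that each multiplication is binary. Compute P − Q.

Such sub-staircase sequences of length n are counted by C_n; here n = 11. So P = C_11 = 58786.
Bracketing 6 factors into binary products is counted by C_{6−1} = C_5. So Q = C_5 = 42.
P − Q = 58786 − 42 = 58744.

58744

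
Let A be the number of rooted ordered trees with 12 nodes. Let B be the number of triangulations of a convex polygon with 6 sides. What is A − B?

A rooted plane tree on 12 nodes has 11 edges, and such trees are counted by C_11. So A = C_11 = 58786.
A convex 6-gon is triangulated into 4 triangles, and the number of such triangulations is the Catalan number C_{6−2} = C_4. So B = C_4 = 14.
A − B = 58786 − 14 = 58772.

58772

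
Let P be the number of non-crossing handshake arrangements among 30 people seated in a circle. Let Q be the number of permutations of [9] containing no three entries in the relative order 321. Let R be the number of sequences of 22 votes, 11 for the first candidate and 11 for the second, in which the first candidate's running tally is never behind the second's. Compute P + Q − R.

Non-crossing handshake pairings of 2n people are counted by C_n; 30 people gives n = 15. So P = C_15 = 9694845.
For any fixed pattern of length 3, the pattern-avoiding permutations of [9] number C_9. So Q = C_9 = 4862.
Reading a vote for the leader as '(' and for the other as ')' turns such a sequence into a balanced string of 11 pairs, so the count is C_11. So R = C_11 = 58786.
P + Q − R = 9694845 + 4862 − 58786 = 9640921.

9640921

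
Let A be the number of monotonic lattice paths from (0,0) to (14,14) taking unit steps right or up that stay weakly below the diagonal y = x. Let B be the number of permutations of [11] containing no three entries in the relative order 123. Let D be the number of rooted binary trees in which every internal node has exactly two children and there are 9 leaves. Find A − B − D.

2614224

Sub-diagonal monotone paths from (0,0) to (14,14) biject with Dyck paths of semilength 14, giving C_14. So A = C_14 = 2674440.
For any fixed pattern of length 3, the pattern-avoiding permutations of [11] number C_11. So B = C_11 = 58786.
A full binary tree with L leaves has L−1 internal nodes and is counted by C_{L−1}; L = 9 gives C_8. So D = C_8 = 1430.
A − B − D = 2674440 − 58786 − 1430 = 2614224.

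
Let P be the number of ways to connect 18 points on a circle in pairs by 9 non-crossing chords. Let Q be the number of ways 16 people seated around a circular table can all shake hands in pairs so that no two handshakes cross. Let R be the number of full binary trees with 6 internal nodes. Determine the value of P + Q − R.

Non-crossing perfect matchings of 2n points on a circle are counted by C_n; with 18 points, n = 9. So P = C_9 = 4862.
Non-crossing handshake pairings of 2n people are counted by C_n; 16 people gives n = 8. So Q = C_8 = 1430.
The number of full binary trees on 6 internal nodes is the Catalan number C_6. So R = C_6 = 132.
P + Q − R = 4862 + 1430 − 132 = 6160.

6160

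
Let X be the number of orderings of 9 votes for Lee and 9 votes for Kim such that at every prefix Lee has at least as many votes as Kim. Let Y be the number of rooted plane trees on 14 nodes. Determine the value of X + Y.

Ballot sequences with n votes each where one side never trails are Dyck words, counted by C_n; here n = 9. So X = C_9 = 4862.
Rooted ordered (plane) trees on m nodes have m−1 edges and are counted by C_{m−1}; m = 14 gives C_13. So Y = C_13 = 742900.
X + Y = 4862 + 742900 = 747762.

747762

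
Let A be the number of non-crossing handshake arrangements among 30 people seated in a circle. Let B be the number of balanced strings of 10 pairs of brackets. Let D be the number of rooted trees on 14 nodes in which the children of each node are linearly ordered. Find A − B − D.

With 30 = 2·15 people, non-crossing handshake pairings are non-crossing perfect matchings on a circle, counted by C_15. So A = C_15 = 9694845.
A balanced arrangement of 10 bracket pairs is a Dyck word of semilength 10, so the count is C_10. So B = C_10 = 16796.
Rooted ordered (plane) trees on m nodes have m−1 edges and are counted by C_{m−1}; m = 14 gives C_13. So D = C_13 = 742900.
A − B − D = 9694845 − 16796 − 742900 = 8935149.

8935149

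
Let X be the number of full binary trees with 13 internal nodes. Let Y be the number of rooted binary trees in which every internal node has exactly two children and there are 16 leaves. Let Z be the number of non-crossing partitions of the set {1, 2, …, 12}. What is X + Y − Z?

Full binary trees with n internal nodes are counted by C_n; here n = 13. So X = C_13 = 742900.
A full binary tree with L leaves has L−1 internal nodes and is counted by C_{L−1}; L = 16 gives C_15. So Y = C_15 = 9694845.
Non-crossing partitions of an n-element set are counted by C_n; here n = 12. So Z = C_12 = 208012.
X + Y − Z = 742900 + 9694845 − 208012 = 10229733.

10229733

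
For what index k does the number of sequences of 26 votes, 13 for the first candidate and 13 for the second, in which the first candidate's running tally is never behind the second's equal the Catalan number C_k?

13

Reading a vote for the leader as '(' and for the other as ')' turns such a sequence into a balanced string of 13 pairs, so the count is C_13.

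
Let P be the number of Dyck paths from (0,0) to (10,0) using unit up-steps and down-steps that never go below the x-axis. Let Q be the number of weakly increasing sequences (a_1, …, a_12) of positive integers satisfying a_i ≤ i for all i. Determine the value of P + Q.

Paths of 5 up- and 5 down-steps that never dip below the axis are Dyck paths; their count is C_5. So P = C_5 = 42.
Such sub-staircase sequences of length n are counted by C_n; here n = 12. So Q = C_12 = 208012.
P + Q = 42 + 208012 = 208054.

208054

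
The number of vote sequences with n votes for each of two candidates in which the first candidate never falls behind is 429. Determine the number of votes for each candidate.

7

Such ballot sequences with n votes each are counted by C_n; 429 = C_7.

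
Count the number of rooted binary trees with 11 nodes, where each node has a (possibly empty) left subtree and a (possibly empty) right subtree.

Binary trees (left/right distinguished) on n nodes are counted by C_n; here n = 11.
C_11 = C_10 · 2(2·10+1)/(10+2) = 16796 · 42/12 = 58786.

58786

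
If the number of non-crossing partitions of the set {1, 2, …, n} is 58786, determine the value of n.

11

Non-crossing partitions of [n] are counted by C_n. The Catalan number equal to 58786 is C_11.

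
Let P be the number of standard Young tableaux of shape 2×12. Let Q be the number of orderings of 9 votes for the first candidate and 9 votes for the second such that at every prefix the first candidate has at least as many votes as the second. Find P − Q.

Standard Young tableaux of shape 2×n are counted by C_n; here n = 12. So P = C_12 = 208012.
Ballot sequences with n votes each where one side never trails are Dyck words, counted by C_n; here n = 9. So Q = C_9 = 4862.
P − Q = 208012 − 4862 = 203150.

203150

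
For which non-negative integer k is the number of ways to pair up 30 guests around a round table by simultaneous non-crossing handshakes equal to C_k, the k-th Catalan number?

15

With 30 = 2·15 people, non-crossing handshake pairings are non-crossing perfect matchings on a circle, counted by C_15.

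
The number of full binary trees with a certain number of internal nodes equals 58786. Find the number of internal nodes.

11

Full binary trees with n internal nodes are counted by C_n; 58786 = C_11.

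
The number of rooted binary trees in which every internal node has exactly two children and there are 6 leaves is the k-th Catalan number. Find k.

A full binary tree with L leaves has L−1 internal nodes and is counted by C_{L−1}; L = 6 gives C_5.

5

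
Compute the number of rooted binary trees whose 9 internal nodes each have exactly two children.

The number of full binary trees on 9 internal nodes is the Catalan number C_9.
C_9 = C(18,9)/10 = 48620/10 = 4862.

4862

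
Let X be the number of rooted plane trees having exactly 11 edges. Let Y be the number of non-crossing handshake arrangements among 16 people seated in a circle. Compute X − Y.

57356

Rooted ordered trees with n edges are counted by C_n; here n = 11. So X = C_11 = 58786.
With 16 = 2·8 people, non-crossing handshake pairings are non-crossing perfect matchings on a circle, counted by C_8. So Y = C_8 = 1430.
X − Y = 58786 − 1430 = 57356.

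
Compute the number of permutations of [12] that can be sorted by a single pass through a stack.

208012

Stack-sortable permutations are exactly the 231-avoiding ones, counted by C_n; here n = 12.
C_12 = 208012.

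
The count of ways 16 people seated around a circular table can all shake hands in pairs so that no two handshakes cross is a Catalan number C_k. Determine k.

Non-crossing handshake pairings of 2n people are counted by C_n; 16 people gives n = 8.

8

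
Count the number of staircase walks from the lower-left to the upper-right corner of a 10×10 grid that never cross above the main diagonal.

16796

Sub-diagonal monotone paths from (0,0) to (10,10) biject with Dyck paths of semilength 10, giving C_10.
C_10 = 16796.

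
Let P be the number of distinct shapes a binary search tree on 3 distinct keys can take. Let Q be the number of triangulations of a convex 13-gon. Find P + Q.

Binary trees (left/right distinguished) on n nodes are counted by C_n; here n = 3. So P = C_3 = 5.
The number of triangulations of a 13-gon is the Catalan number C_11 (index = sides − 2). So Q = C_11 = 58786.
P + Q = 5 + 58786 = 58791.

58791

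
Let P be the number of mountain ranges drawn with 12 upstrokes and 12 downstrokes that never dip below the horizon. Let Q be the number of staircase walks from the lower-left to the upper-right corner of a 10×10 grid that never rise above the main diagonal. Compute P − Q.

Dyck paths of semilength n (length 2n) are counted by C_n; here n = 12. So P = C_12 = 208012.
Sub-diagonal monotone paths from (0,0) to (10,10) biject with Dyck paths of semilength 10, giving C_10. So Q = C_10 = 16796.
P − Q = 208012 − 16796 = 191216.

191216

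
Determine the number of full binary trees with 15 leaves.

2674440

A full binary tree with L leaves has L−1 internal nodes and is counted by C_{L−1}; L = 15 gives C_14.
C_14 = C(28,14)/15 = 40116600/15 = 2674440.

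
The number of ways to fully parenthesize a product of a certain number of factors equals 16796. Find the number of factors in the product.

11

Parenthesizations of m factors are counted by C_{m−1}. Since C_10 = 16796, the index is 10.
So the index is 10, and the number of factors is 10 + 1 = 11.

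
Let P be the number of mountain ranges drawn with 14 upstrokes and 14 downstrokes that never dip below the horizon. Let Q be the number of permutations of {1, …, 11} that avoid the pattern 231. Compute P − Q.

2615654

A Dyck path with 14 up-steps and 14 down-steps has semilength 14, so there are C_14 of them. So P = C_14 = 2674440.
For any fixed pattern of length 3, the pattern-avoiding permutations of [11] number C_11. So Q = C_11 = 58786.
P − Q = 2674440 − 58786 = 2615654.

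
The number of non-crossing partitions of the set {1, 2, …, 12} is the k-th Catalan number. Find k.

12

Non-crossing partitions of an n-element set are counted by C_n; here n = 12.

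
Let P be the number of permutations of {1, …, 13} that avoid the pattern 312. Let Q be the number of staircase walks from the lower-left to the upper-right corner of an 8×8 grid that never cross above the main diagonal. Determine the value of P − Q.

For any fixed pattern of length 3, the pattern-avoiding permutations of [13] number C_13. So P = C_13 = 742900.
Monotone paths in an n×n grid that stay weakly below the diagonal are counted by C_n; here n = 8. So Q = C_8 = 1430.
P − Q = 742900 − 1430 = 741470.

741470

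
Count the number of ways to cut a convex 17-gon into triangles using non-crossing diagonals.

The number of triangulations of a 17-gon is the Catalan number C_15 (index = sides − 2).
C_15 = C_14 · 2(2·14+1)/(14+2) = 2674440 · 58/16 = 9694845.

9694845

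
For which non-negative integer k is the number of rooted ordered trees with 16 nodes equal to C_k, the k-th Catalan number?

15

Rooted ordered (plane) trees on m nodes have m−1 edges and are counted by C_{m−1}; m = 16 gives C_15.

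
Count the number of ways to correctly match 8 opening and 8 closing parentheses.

1430

A balanced arrangement of 8 bracket pairs is a Dyck word of semilength 8, so the count is C_8.
C_8 = 1430.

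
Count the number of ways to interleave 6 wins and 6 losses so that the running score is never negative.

Ballot sequences with n votes each where one side never trails are Dyck words, counted by C_n; here n = 6.
C_6 = C(12,6)/7 = 924/7 = 132.

132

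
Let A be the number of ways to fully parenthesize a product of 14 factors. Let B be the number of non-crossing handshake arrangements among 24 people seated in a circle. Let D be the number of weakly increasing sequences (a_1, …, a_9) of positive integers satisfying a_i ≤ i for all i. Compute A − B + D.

539750

Parenthesizations of m factors correspond to full binary trees with m leaves, counted by C_{m−1}; m = 14 gives C_13. So A = C_13 = 742900.
Non-crossing handshake pairings of 2n people are counted by C_n; 24 people gives n = 12. So B = C_12 = 208012.
Such sub-staircase sequences of length n are counted by C_n; here n = 9. So D = C_9 = 4862.
A − B + D = 742900 − 208012 + 4862 = 539750.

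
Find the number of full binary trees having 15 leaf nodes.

2674440

Full binary trees with 15 leaves have 15−1 = 14 internal nodes, so there are C_14 of them.
C_14 = 2674440.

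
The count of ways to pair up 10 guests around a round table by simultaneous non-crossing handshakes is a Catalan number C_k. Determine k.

With 10 = 2·5 people, non-crossing handshake pairings are non-crossing perfect matchings on a circle, counted by C_5.

5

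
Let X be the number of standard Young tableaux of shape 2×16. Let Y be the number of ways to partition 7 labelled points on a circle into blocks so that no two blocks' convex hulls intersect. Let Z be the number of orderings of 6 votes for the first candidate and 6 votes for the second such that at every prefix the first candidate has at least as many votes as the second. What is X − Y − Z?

35357109

By the hook-length formula (or a Dyck-path bijection), SYT of shape 2×16 number C_16. So X = C_16 = 35357670.
The non-crossing partitions of [7] form a lattice of size C_7. So Y = C_7 = 429.
Reading a vote for the leader as '(' and for the other as ')' turns such a sequence into a balanced string of 6 pairs, so the count is C_6. So Z = C_6 = 132.
X − Y − Z = 35357670 − 429 − 132 = 35357109.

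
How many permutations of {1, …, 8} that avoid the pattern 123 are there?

For any fixed pattern of length 3, the pattern-avoiding permutations of [8] number C_8.
C_8 = 1430.

1430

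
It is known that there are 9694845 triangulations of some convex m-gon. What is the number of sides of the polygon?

Triangulations of a convex m-gon are counted by C_{m−2}. The Catalan number equal to 9694845 is C_15.
So m − 2 = 15, giving m = 17 sides.

17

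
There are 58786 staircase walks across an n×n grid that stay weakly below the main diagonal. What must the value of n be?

11

Such diagonal-avoiding paths in an n×n grid are counted by C_n. The Catalan number equal to 58786 is C_11.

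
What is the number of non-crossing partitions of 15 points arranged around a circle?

9694845

Non-crossing partitions of an n-element set are counted by C_n; here n = 15.
C_15 = 9694845.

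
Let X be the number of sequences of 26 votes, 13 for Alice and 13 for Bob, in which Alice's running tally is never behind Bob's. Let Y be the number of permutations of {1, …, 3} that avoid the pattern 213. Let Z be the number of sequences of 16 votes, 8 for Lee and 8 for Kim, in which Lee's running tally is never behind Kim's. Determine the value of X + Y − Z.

741475

Ballot sequences with n votes each where one side never trails are Dyck words, counted by C_n; here n = 13. So X = C_13 = 742900.
Permutations of [n] avoiding any single length-3 pattern are counted by C_n; here n = 3. So Y = C_3 = 5.
Reading a vote for the leader as '(' and for the other as ')' turns such a sequence into a balanced string of 8 pairs, so the count is C_8. So Z = C_8 = 1430.
X + Y − Z = 742900 + 5 − 1430 = 741475.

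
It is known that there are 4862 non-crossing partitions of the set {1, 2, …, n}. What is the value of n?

Non-crossing partitions of [n] are counted by C_n, and C_9 = 4862.

9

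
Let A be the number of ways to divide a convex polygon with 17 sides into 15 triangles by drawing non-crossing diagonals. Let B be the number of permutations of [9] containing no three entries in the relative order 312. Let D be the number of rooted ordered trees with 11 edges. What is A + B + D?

Triangulations of a convex m-gon are counted by C_{m−2}; with m = 17 this is C_15. So A = C_15 = 9694845.
Permutations of [n] avoiding any single length-3 pattern are counted by C_n; here n = 9. So B = C_9 = 4862.
Rooted ordered trees with n edges are counted by C_n; here n = 11. So D = C_11 = 58786.
A + B + D = 9694845 + 4862 + 58786 = 9758493.

9758493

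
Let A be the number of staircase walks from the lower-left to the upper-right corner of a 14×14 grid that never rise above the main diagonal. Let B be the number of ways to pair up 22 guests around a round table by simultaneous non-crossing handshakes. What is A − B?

Monotone paths in an n×n grid that stay weakly below the diagonal are counted by C_n; here n = 14. So A = C_14 = 2674440.
With 22 = 2·11 people, non-crossing handshake pairings are non-crossing perfect matchings on a circle, counted by C_11. So B = C_11 = 58786.
A − B = 2674440 − 58786 = 2615654.

2615654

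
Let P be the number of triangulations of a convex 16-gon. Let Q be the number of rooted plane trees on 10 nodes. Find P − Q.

2669578

A convex 16-gon is triangulated into 14 triangles, and the number of such triangulations is the Catalan number C_{16−2} = C_14. So P = C_14 = 2674440.
A rooted plane tree on 10 nodes has 9 edges, and such trees are counted by C_9. So Q = C_9 = 4862.
P − Q = 2674440 − 4862 = 2669578.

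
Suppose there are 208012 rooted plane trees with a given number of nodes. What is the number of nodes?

Rooted ordered trees on m nodes are counted by C_{m−1}, and C_12 = 208012.
So the index is 12, and the number of nodes is 12 + 1 = 13.

13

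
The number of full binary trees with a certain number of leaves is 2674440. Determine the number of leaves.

15

Full binary trees with L leaves are counted by C_{L−1}. Since C_14 = 2674440, the index is 14.
So the index is 14, and the number of leaves is 14 + 1 = 15.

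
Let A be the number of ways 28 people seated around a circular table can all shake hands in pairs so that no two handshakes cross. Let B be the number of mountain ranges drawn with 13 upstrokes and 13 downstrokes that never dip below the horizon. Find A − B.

Non-crossing handshake pairings of 2n people are counted by C_n; 28 people gives n = 14. So A = C_14 = 2674440.
Paths of 13 up- and 13 down-steps that never dip below the axis are Dyck paths; their count is C_13. So B = C_13 = 742900.
A − B = 2674440 − 742900 = 1931540.

1931540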